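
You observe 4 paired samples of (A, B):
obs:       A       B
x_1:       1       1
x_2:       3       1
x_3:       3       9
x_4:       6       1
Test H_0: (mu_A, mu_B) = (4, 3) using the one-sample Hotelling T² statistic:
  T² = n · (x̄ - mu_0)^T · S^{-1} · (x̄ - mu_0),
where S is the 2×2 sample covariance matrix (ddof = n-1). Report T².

Step 1 — sample mean vector:
  mean(A) = (1 + 3 + 3 + 6) / 4 = 13/4 = 3.25
  mean(B) = (1 + 1 + 9 + 1) / 4 = 12/4 = 3
  x̄ = (3.25, 3),  deviation x̄ - mu_0 = (3.25, 3) - (4, 3) = (-0.75, 0).

Step 2 — sample covariance matrix, S[i,j] = (1/(n-1)) · Σ_k (x_{k,i} - mean_i) · (x_{k,j} - mean_j), divisor n-1 = 3:
  S[A,A] = ((-2.25)·(-2.25) + (-0.25)·(-0.25) + (-0.25)·(-0.25) + (2.75)·(2.75)) / 3 = 12.75/3 = 4.25
  S[A,B] = ((-2.25)·(-2) + (-0.25)·(-2) + (-0.25)·(6) + (2.75)·(-2)) / 3 = -2/3 = -0.6667
  S[B,B] = ((-2)·(-2) + (-2)·(-2) + (6)·(6) + (-2)·(-2)) / 3 = 48/3 = 16
  S = [[4.25, -0.6667],
 [-0.6667, 16]].

Step 3 — invert S. det(S) = 4.25·16 - (-0.6667)² = 67.5556.
  S^{-1} = (1/det) · [[d, -b], [-b, a]] = [[0.2368, 0.0099],
 [0.0099, 0.0629]].

Step 4 — quadratic form (x̄ - mu_0)^T · S^{-1} · (x̄ - mu_0):
  S^{-1} · (x̄ - mu_0) = (-0.1776, -0.0074),
  (x̄ - mu_0)^T · [...] = (-0.75)·(-0.1776) + (0)·(-0.0074) = 0.1332.

Step 5 — scale by n: T² = 4 · 0.1332 = 0.5329.

T² ≈ 0.5329


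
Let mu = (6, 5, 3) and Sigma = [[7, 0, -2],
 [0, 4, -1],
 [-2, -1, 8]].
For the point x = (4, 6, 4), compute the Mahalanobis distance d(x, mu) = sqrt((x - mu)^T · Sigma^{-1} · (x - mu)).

Step 1 — centre the observation: (x - mu) = (-2, 1, 1).

Step 2 — invert Sigma (cofactor / det for 3×3, or solve directly):
  Sigma^{-1} = [[0.1542, 0.01, 0.0398],
 [0.01, 0.2587, 0.0348],
 [0.0398, 0.0348, 0.1393]].

Step 3 — form the quadratic (x - mu)^T · Sigma^{-1} · (x - mu):
  Sigma^{-1} · (x - mu) = (-0.2587, 0.2736, 0.0945).
  (x - mu)^T · [Sigma^{-1} · (x - mu)] = (-2)·(-0.2587) + (1)·(0.2736) + (1)·(0.0945) = 0.8856.

Step 4 — take square root: d = √(0.8856) ≈ 0.941.

d(x, mu) = √(0.8856) ≈ 0.941


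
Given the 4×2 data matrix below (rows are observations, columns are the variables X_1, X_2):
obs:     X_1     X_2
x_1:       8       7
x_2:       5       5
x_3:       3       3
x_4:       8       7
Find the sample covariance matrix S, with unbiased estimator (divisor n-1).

Step 1 — column means:
  mean(X_1) = (8 + 5 + 3 + 8) / 4 = 24/4 = 6
  mean(X_2) = (7 + 5 + 3 + 7) / 4 = 22/4 = 5.5

Step 2 — sample covariance S[i,j] = (1/(n-1)) · Σ_k (x_{k,i} - mean_i) · (x_{k,j} - mean_j), with n-1 = 3.
  S[X_1,X_1] = ((2)·(2) + (-1)·(-1) + (-3)·(-3) + (2)·(2)) / 3 = 18/3 = 6
  S[X_1,X_2] = ((2)·(1.5) + (-1)·(-0.5) + (-3)·(-2.5) + (2)·(1.5)) / 3 = 14/3 = 4.6667
  S[X_2,X_2] = ((1.5)·(1.5) + (-0.5)·(-0.5) + (-2.5)·(-2.5) + (1.5)·(1.5)) / 3 = 11/3 = 3.6667

S is symmetric (S[j,i] = S[i,j]). Assembling:

S = [[6, 4.6667],
 [4.6667, 3.6667]]


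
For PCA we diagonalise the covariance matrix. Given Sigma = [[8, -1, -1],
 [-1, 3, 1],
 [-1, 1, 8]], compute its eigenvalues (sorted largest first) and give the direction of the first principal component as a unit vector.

Step 1 — characteristic polynomial p(λ) = det(λI - Sigma) = λ³ - tr·λ² + c_1·λ - det, where tr = trace, c_1 = sum of the principal 2×2 minors, det = det(Sigma):
  tr = 8 + 3 + 8 = 19,
  c_1 = (8·3 - (-1)²) + (8·8 - (-1)²) + (3·8 - (1)²) = 23 + 63 + 23 = 109,
  det = 8·(3·8 - (1)²) - (-1)·((-1)·8 - (1)·(-1)) + (-1)·((-1)·(1) - 3·(-1)) = 8·(23) - (-1)·(-7) + (-1)·(2) = 175.
  So p(λ) = λ³ - 19λ² + 109λ - 175.
Step 2 — look for an integer root (rational root theorem: any rational root is an integer divisor of 175). Testing λ = 7:
  p(7) = 343 - 931 + 763 - 175 = 0  ✓
  Dividing out (λ - 7): p(λ) = (λ - 7)(λ² - 12λ + 25).
Step 3 — remaining eigenvalues from the quadratic λ² - 12λ + 25 = 0:
  Δ = 12² - 4·25 = 144 - 100 = 44,  λ = (12 ± √44)/2 = (12 ± 6.6332)/2 ≈ 9.3166 or 2.6834.
  Sorted: λ_1 = 9.3166,  λ_2 = 7,  λ_3 = 2.6834  (check: sum = 19 = tr ✓).

Step 4 — unit eigenvector for λ_1 ≈ 9.3166: v spans the null space of (Sigma - λ_1 I), whose rows are
  r_1 = (-1.3166, -1, -1),  r_2 = (-1, -6.3166, 1),  r_3 = (-1, 1, -1.3166).
  v is orthogonal to every row, so take v ∝ r_1 × r_2 = ((-1)·(1) - (-1)·(-6.3166), (-1)·(-1) - (-1.3166)·(1), (-1.3166)·(-6.3166) - (-1)·(-1)) ≈ (-7.3166, 2.3166, 7.3166).
  Rescale (multiply by -1 so the first nonzero entry is positive): u = (7.3166, -2.3166, -7.3166).
  ||u|| = √((7.3166)² + (-2.3166)² + (-7.3166)²) = √(112.4327) ≈ 10.6034,  v_1 = u/||u|| ≈ (0.69, -0.2185, -0.69) (||v_1|| = 1).

λ_1 = 9.3166,  λ_2 = 7,  λ_3 = 2.6834;  v_1 ≈ (0.69, -0.2185, -0.69)


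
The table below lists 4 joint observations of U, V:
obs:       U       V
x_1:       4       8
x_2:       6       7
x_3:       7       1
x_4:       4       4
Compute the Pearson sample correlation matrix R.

Step 1 — column means:
  mean(U) = (4 + 6 + 7 + 4) / 4 = 21/4 = 5.25
  mean(V) = (8 + 7 + 1 + 4) / 4 = 20/4 = 5

Step 2 — sample variances and covariances s[i,j] = (1/(n-1)) · Σ_k (x_{k,i} - mean_i) · (x_{k,j} - mean_j), with n-1 = 3:
  s[U,U] = ((-1.25)·(-1.25) + (0.75)·(0.75) + (1.75)·(1.75) + (-1.25)·(-1.25)) / 3 = 6.75/3 = 2.25
  s[U,V] = ((-1.25)·(3) + (0.75)·(2) + (1.75)·(-4) + (-1.25)·(-1)) / 3 = -8/3 = -2.6667
  s[V,V] = ((3)·(3) + (2)·(2) + (-4)·(-4) + (-1)·(-1)) / 3 = 30/3 = 10
  Sample standard deviations s_i = √(s[i,i]):
  s(U) = √(2.25) = 1.5
  s(V) = √(10) = 3.1623

Step 3 — r_{ij} = s_{ij} / (s_i · s_j):
  r[U,U] = 1 (diagonal).
  r[U,V] = -2.6667 / (1.5 · 3.1623) = -2.6667 / 4.7434 = -0.5622
  r[V,V] = 1 (diagonal).

R is symmetric with unit diagonal. Assembling:

R = [[1, -0.5622],
 [-0.5622, 1]]


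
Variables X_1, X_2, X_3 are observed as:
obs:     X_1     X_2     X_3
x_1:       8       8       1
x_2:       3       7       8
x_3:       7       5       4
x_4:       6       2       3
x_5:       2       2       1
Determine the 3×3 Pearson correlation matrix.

Step 1 — column means:
  mean(X_1) = (8 + 3 + 7 + 6 + 2) / 5 = 26/5 = 5.2
  mean(X_2) = (8 + 7 + 5 + 2 + 2) / 5 = 24/5 = 4.8
  mean(X_3) = (1 + 8 + 4 + 3 + 1) / 5 = 17/5 = 3.4

Step 2 — sample variances and covariances s[i,j] = (1/(n-1)) · Σ_k (x_{k,i} - mean_i) · (x_{k,j} - mean_j), with n-1 = 4:
  s[X_1,X_1] = ((2.8)·(2.8) + (-2.2)·(-2.2) + (1.8)·(1.8) + (0.8)·(0.8) + (-3.2)·(-3.2)) / 4 = 26.8/4 = 6.7
  s[X_1,X_2] = ((2.8)·(3.2) + (-2.2)·(2.2) + (1.8)·(0.2) + (0.8)·(-2.8) + (-3.2)·(-2.8)) / 4 = 11.2/4 = 2.8
  s[X_1,X_3] = ((2.8)·(-2.4) + (-2.2)·(4.6) + (1.8)·(0.6) + (0.8)·(-0.4) + (-3.2)·(-2.4)) / 4 = -8.4/4 = -2.1
  s[X_2,X_2] = ((3.2)·(3.2) + (2.2)·(2.2) + (0.2)·(0.2) + (-2.8)·(-2.8) + (-2.8)·(-2.8)) / 4 = 30.8/4 = 7.7
  s[X_2,X_3] = ((3.2)·(-2.4) + (2.2)·(4.6) + (0.2)·(0.6) + (-2.8)·(-0.4) + (-2.8)·(-2.4)) / 4 = 10.4/4 = 2.6
  s[X_3,X_3] = ((-2.4)·(-2.4) + (4.6)·(4.6) + (0.6)·(0.6) + (-0.4)·(-0.4) + (-2.4)·(-2.4)) / 4 = 33.2/4 = 8.3
  Sample standard deviations s_i = √(s[i,i]):
  s(X_1) = √(6.7) = 2.5884
  s(X_2) = √(7.7) = 2.7749
  s(X_3) = √(8.3) = 2.881

Step 3 — r_{ij} = s_{ij} / (s_i · s_j):
  r[X_1,X_1] = 1 (diagonal).
  r[X_1,X_2] = 2.8 / (2.5884 · 2.7749) = 2.8 / 7.1826 = 0.3898
  r[X_1,X_3] = -2.1 / (2.5884 · 2.881) = -2.1 / 7.4572 = -0.2816
  r[X_2,X_2] = 1 (diagonal).
  r[X_2,X_3] = 2.6 / (2.7749 · 2.881) = 2.6 / 7.9944 = 0.3252
  r[X_3,X_3] = 1 (diagonal).

R is symmetric with unit diagonal. Assembling:

R = [[1, 0.3898, -0.2816],
 [0.3898, 1, 0.3252],
 [-0.2816, 0.3252, 1]]


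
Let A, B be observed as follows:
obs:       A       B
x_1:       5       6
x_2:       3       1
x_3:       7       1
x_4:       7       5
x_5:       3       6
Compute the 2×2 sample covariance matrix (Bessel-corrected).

Step 1 — column means:
  mean(A) = (5 + 3 + 7 + 7 + 3) / 5 = 25/5 = 5
  mean(B) = (6 + 1 + 1 + 5 + 6) / 5 = 19/5 = 3.8

Step 2 — sample covariance S[i,j] = (1/(n-1)) · Σ_k (x_{k,i} - mean_i) · (x_{k,j} - mean_j), with n-1 = 4.
  S[A,A] = ((0)·(0) + (-2)·(-2) + (2)·(2) + (2)·(2) + (-2)·(-2)) / 4 = 16/4 = 4
  S[A,B] = ((0)·(2.2) + (-2)·(-2.8) + (2)·(-2.8) + (2)·(1.2) + (-2)·(2.2)) / 4 = -2/4 = -0.5
  S[B,B] = ((2.2)·(2.2) + (-2.8)·(-2.8) + (-2.8)·(-2.8) + (1.2)·(1.2) + (2.2)·(2.2)) / 4 = 26.8/4 = 6.7

S is symmetric (S[j,i] = S[i,j]). Assembling:

S = [[4, -0.5],
 [-0.5, 6.7]]


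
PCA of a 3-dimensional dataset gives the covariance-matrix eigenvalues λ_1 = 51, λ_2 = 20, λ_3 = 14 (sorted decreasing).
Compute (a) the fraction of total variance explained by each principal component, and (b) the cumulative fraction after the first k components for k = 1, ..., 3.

Step 1 — total variance = trace(Sigma) = Σ λ_i = 51 + 20 + 14 = 85.

Step 2 — fraction explained by component i = λ_i / Σ λ:
  PC1: 51/85 = 0.6
  PC2: 20/85 = 0.2353
  PC3: 14/85 = 0.1647

Step 3 — cumulative fraction after k components = (λ_1 + ... + λ_k) / Σ λ:
  k = 1: 51/85 = 0.6
  k = 2: (51 + 20)/85 = 71/85 = 0.8353
  k = 3: (51 + 20 + 14)/85 = 85/85 = 1

Summary (fraction, with percent):

explained: PC1 0.6 (60%), PC2 0.2353 (23.53%), PC3 0.1647 (16.47%);  cumulative: 0.6, 0.8353, 1


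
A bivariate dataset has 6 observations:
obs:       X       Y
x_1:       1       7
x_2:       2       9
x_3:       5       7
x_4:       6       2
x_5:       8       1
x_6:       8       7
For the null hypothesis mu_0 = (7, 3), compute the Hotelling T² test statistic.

Step 1 — sample mean vector:
  mean(X) = (1 + 2 + 5 + 6 + 8 + 8) / 6 = 30/6 = 5
  mean(Y) = (7 + 9 + 7 + 2 + 1 + 7) / 6 = 33/6 = 5.5
  x̄ = (5, 5.5),  deviation x̄ - mu_0 = (5, 5.5) - (7, 3) = (-2, 2.5).

Step 2 — sample covariance matrix, S[i,j] = (1/(n-1)) · Σ_k (x_{k,i} - mean_i) · (x_{k,j} - mean_j), divisor n-1 = 5:
  S[X,X] = ((-4)·(-4) + (-3)·(-3) + (0)·(0) + (1)·(1) + (3)·(3) + (3)·(3)) / 5 = 44/5 = 8.8
  S[X,Y] = ((-4)·(1.5) + (-3)·(3.5) + (0)·(1.5) + (1)·(-3.5) + (3)·(-4.5) + (3)·(1.5)) / 5 = -29/5 = -5.8
  S[Y,Y] = ((1.5)·(1.5) + (3.5)·(3.5) + (1.5)·(1.5) + (-3.5)·(-3.5) + (-4.5)·(-4.5) + (1.5)·(1.5)) / 5 = 51.5/5 = 10.3
  S = [[8.8, -5.8],
 [-5.8, 10.3]].

Step 3 — invert S. det(S) = 8.8·10.3 - (-5.8)² = 57.
  S^{-1} = (1/det) · [[d, -b], [-b, a]] = [[0.1807, 0.1018],
 [0.1018, 0.1544]].

Step 4 — quadratic form (x̄ - mu_0)^T · S^{-1} · (x̄ - mu_0):
  S^{-1} · (x̄ - mu_0) = (-0.107, 0.1825),
  (x̄ - mu_0)^T · [...] = (-2)·(-0.107) + (2.5)·(0.1825) = 0.6702.

Step 5 — scale by n: T² = 6 · 0.6702 = 4.0211.

T² ≈ 4.0211


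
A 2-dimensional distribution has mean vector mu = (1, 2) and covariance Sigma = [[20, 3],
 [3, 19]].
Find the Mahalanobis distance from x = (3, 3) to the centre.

Step 1 — centre the observation: (x - mu) = (2, 1).

Step 2 — invert Sigma. det(Sigma) = 20·19 - (3)² = 371.
  Sigma^{-1} = (1/det) · [[d, -b], [-b, a]] = [[0.0512, -0.0081],
 [-0.0081, 0.0539]].

Step 3 — form the quadratic (x - mu)^T · Sigma^{-1} · (x - mu):
  Sigma^{-1} · (x - mu) = (0.0943, 0.0377).
  (x - mu)^T · [Sigma^{-1} · (x - mu)] = (2)·(0.0943) + (1)·(0.0377) = 0.2264.

Step 4 — take square root: d = √(0.2264) ≈ 0.4758.

d(x, mu) = √(0.2264) ≈ 0.4758


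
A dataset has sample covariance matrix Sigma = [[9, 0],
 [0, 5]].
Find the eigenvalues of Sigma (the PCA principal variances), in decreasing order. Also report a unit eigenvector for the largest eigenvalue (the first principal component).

Step 1 — characteristic polynomial of 2×2 Sigma:
  det(Sigma - λI) = λ² - trace · λ + det = 0.
  trace = 9 + 5 = 14, det = 9·5 - (0)² = 45.
Step 2 — discriminant:
  Δ = trace² - 4·det = 196 - 180 = 16.
Step 3 — eigenvalues:
  λ = (trace ± √Δ)/2 = (14 ± 4)/2,
  λ_1 = 9,  λ_2 = 5.

Step 4 — unit eigenvector for λ_1: Sigma is diagonal, so its eigenvectors are the coordinate axes. λ_1 = 9 is the diagonal entry on the first coordinate axis, hence
  v_1 = (1, 0) (||v_1|| = 1).

λ_1 = 9,  λ_2 = 5;  v_1 ≈ (1, 0)


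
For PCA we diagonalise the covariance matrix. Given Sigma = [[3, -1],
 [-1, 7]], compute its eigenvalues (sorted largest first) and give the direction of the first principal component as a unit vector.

Step 1 — characteristic polynomial of 2×2 Sigma:
  det(Sigma - λI) = λ² - trace · λ + det = 0.
  trace = 3 + 7 = 10, det = 3·7 - (-1)² = 20.
Step 2 — discriminant:
  Δ = trace² - 4·det = 100 - 80 = 20.
Step 3 — eigenvalues:
  λ = (trace ± √Δ)/2 = (10 ± 4.4721)/2,
  λ_1 = 7.2361,  λ_2 = 2.7639.

Step 4 — unit eigenvector for λ_1: solve (Sigma - λ_1 I)v = 0. First row:
  (3 - 7.2361)·v_x + (-1)·v_y = 0, i.e. (-4.2361)·v_x + (-1)·v_y = 0,
  so v ∝ (b, λ_1 - a) = (-1, 4.2361); multiply by -1 so the first entry is positive: u = (1, -4.2361).
  ||u|| = √((1)² + (-4.2361)²) = √(18.9443) ≈ 4.3525,
  v_1 = u/||u|| ≈ (0.2298, -0.9732) (||v_1|| = 1).

λ_1 = 7.2361,  λ_2 = 2.7639;  v_1 ≈ (0.2298, -0.9732)


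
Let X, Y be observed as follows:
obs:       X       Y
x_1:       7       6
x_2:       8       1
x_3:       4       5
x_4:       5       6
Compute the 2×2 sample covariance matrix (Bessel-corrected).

Step 1 — column means:
  mean(X) = (7 + 8 + 4 + 5) / 4 = 24/4 = 6
  mean(Y) = (6 + 1 + 5 + 6) / 4 = 18/4 = 4.5

Step 2 — sample covariance S[i,j] = (1/(n-1)) · Σ_k (x_{k,i} - mean_i) · (x_{k,j} - mean_j), with n-1 = 3.
  S[X,X] = ((1)·(1) + (2)·(2) + (-2)·(-2) + (-1)·(-1)) / 3 = 10/3 = 3.3333
  S[X,Y] = ((1)·(1.5) + (2)·(-3.5) + (-2)·(0.5) + (-1)·(1.5)) / 3 = -8/3 = -2.6667
  S[Y,Y] = ((1.5)·(1.5) + (-3.5)·(-3.5) + (0.5)·(0.5) + (1.5)·(1.5)) / 3 = 17/3 = 5.6667

S is symmetric (S[j,i] = S[i,j]). Assembling:

S = [[3.3333, -2.6667],
 [-2.6667, 5.6667]]


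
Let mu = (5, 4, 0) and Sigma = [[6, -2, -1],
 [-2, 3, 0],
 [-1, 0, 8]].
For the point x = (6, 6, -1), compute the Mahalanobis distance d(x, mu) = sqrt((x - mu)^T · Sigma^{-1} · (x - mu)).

Step 1 — centre the observation: (x - mu) = (1, 2, -1).

Step 2 — invert Sigma (cofactor / det for 3×3, or solve directly):
  Sigma^{-1} = [[0.2202, 0.1468, 0.0275],
 [0.1468, 0.4312, 0.0183],
 [0.0275, 0.0183, 0.1284]].

Step 3 — form the quadratic (x - mu)^T · Sigma^{-1} · (x - mu):
  Sigma^{-1} · (x - mu) = (0.4862, 0.9908, -0.0642).
  (x - mu)^T · [Sigma^{-1} · (x - mu)] = (1)·(0.4862) + (2)·(0.9908) + (-1)·(-0.0642) = 2.5321.

Step 4 — take square root: d = √(2.5321) ≈ 1.5913.

d(x, mu) = √(2.5321) ≈ 1.5913


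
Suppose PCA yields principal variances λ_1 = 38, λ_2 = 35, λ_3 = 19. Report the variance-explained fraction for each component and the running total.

Step 1 — total variance = trace(Sigma) = Σ λ_i = 38 + 35 + 19 = 92.

Step 2 — fraction explained by component i = λ_i / Σ λ:
  PC1: 38/92 = 0.413
  PC2: 35/92 = 0.3804
  PC3: 19/92 = 0.2065

Step 3 — cumulative fraction after k components = (λ_1 + ... + λ_k) / Σ λ:
  k = 1: 38/92 = 0.413
  k = 2: (38 + 35)/92 = 73/92 = 0.7935
  k = 3: (38 + 35 + 19)/92 = 92/92 = 1

Summary (fraction, with percent):

explained: PC1 0.413 (41.3%), PC2 0.3804 (38.04%), PC3 0.2065 (20.65%);  cumulative: 0.413, 0.7935, 1


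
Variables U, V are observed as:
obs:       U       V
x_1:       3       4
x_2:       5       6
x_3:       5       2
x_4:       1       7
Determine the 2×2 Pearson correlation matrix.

Step 1 — column means:
  mean(U) = (3 + 5 + 5 + 1) / 4 = 14/4 = 3.5
  mean(V) = (4 + 6 + 2 + 7) / 4 = 19/4 = 4.75

Step 2 — sample variances and covariances s[i,j] = (1/(n-1)) · Σ_k (x_{k,i} - mean_i) · (x_{k,j} - mean_j), with n-1 = 3:
  s[U,U] = ((-0.5)·(-0.5) + (1.5)·(1.5) + (1.5)·(1.5) + (-2.5)·(-2.5)) / 3 = 11/3 = 3.6667
  s[U,V] = ((-0.5)·(-0.75) + (1.5)·(1.25) + (1.5)·(-2.75) + (-2.5)·(2.25)) / 3 = -7.5/3 = -2.5
  s[V,V] = ((-0.75)·(-0.75) + (1.25)·(1.25) + (-2.75)·(-2.75) + (2.25)·(2.25)) / 3 = 14.75/3 = 4.9167
  Sample standard deviations s_i = √(s[i,i]):
  s(U) = √(3.6667) = 1.9149
  s(V) = √(4.9167) = 2.2174

Step 3 — r_{ij} = s_{ij} / (s_i · s_j):
  r[U,U] = 1 (diagonal).
  r[U,V] = -2.5 / (1.9149 · 2.2174) = -2.5 / 4.2459 = -0.5888
  r[V,V] = 1 (diagonal).

R is symmetric with unit diagonal. Assembling:

R = [[1, -0.5888],
 [-0.5888, 1]]


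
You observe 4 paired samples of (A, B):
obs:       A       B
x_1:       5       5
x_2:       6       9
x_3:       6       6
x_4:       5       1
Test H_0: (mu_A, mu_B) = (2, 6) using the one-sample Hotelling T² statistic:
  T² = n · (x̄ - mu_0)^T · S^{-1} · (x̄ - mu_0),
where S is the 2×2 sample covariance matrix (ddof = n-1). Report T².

Step 1 — sample mean vector:
  mean(A) = (5 + 6 + 6 + 5) / 4 = 22/4 = 5.5
  mean(B) = (5 + 9 + 6 + 1) / 4 = 21/4 = 5.25
  x̄ = (5.5, 5.25),  deviation x̄ - mu_0 = (5.5, 5.25) - (2, 6) = (3.5, -0.75).

Step 2 — sample covariance matrix, S[i,j] = (1/(n-1)) · Σ_k (x_{k,i} - mean_i) · (x_{k,j} - mean_j), divisor n-1 = 3:
  S[A,A] = ((-0.5)·(-0.5) + (0.5)·(0.5) + (0.5)·(0.5) + (-0.5)·(-0.5)) / 3 = 1/3 = 0.3333
  S[A,B] = ((-0.5)·(-0.25) + (0.5)·(3.75) + (0.5)·(0.75) + (-0.5)·(-4.25)) / 3 = 4.5/3 = 1.5
  S[B,B] = ((-0.25)·(-0.25) + (3.75)·(3.75) + (0.75)·(0.75) + (-4.25)·(-4.25)) / 3 = 32.75/3 = 10.9167
  S = [[0.3333, 1.5],
 [1.5, 10.9167]].

Step 3 — invert S. det(S) = 0.3333·10.9167 - (1.5)² = 1.3889.
  S^{-1} = (1/det) · [[d, -b], [-b, a]] = [[7.86, -1.08],
 [-1.08, 0.24]].

Step 4 — quadratic form (x̄ - mu_0)^T · S^{-1} · (x̄ - mu_0):
  S^{-1} · (x̄ - mu_0) = (28.32, -3.96),
  (x̄ - mu_0)^T · [...] = (3.5)·(28.32) + (-0.75)·(-3.96) = 102.09.

Step 5 — scale by n: T² = 4 · 102.09 = 408.36.

T² ≈ 408.36


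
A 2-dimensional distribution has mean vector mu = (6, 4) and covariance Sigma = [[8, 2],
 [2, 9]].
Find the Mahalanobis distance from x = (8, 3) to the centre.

Step 1 — centre the observation: (x - mu) = (2, -1).

Step 2 — invert Sigma. det(Sigma) = 8·9 - (2)² = 68.
  Sigma^{-1} = (1/det) · [[d, -b], [-b, a]] = [[0.1324, -0.0294],
 [-0.0294, 0.1176]].

Step 3 — form the quadratic (x - mu)^T · Sigma^{-1} · (x - mu):
  Sigma^{-1} · (x - mu) = (0.2941, -0.1765).
  (x - mu)^T · [Sigma^{-1} · (x - mu)] = (2)·(0.2941) + (-1)·(-0.1765) = 0.7647.

Step 4 — take square root: d = √(0.7647) ≈ 0.8745.

d(x, mu) = √(0.7647) ≈ 0.8745


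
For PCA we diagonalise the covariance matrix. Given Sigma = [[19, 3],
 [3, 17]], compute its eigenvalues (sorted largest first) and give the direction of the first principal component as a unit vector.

Step 1 — characteristic polynomial of 2×2 Sigma:
  det(Sigma - λI) = λ² - trace · λ + det = 0.
  trace = 19 + 17 = 36, det = 19·17 - (3)² = 314.
Step 2 — discriminant:
  Δ = trace² - 4·det = 1296 - 1256 = 40.
Step 3 — eigenvalues:
  λ = (trace ± √Δ)/2 = (36 ± 6.3246)/2,
  λ_1 = 21.1623,  λ_2 = 14.8377.

Step 4 — unit eigenvector for λ_1: solve (Sigma - λ_1 I)v = 0. First row:
  (19 - 21.1623)·v_x + (3)·v_y = 0, i.e. (-2.1623)·v_x + (3)·v_y = 0,
  so v ∝ (b, λ_1 - a) = (3, 2.1623) = u.
  ||u|| = √((3)² + (2.1623)²) = √(13.6754) ≈ 3.698,
  v_1 = u/||u|| ≈ (0.8112, 0.5847) (||v_1|| = 1).

λ_1 = 21.1623,  λ_2 = 14.8377;  v_1 ≈ (0.8112, 0.5847)


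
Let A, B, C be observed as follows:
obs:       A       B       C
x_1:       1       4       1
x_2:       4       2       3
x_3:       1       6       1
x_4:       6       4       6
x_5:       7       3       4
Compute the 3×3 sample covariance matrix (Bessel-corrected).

Step 1 — column means:
  mean(A) = (1 + 4 + 1 + 6 + 7) / 5 = 19/5 = 3.8
  mean(B) = (4 + 2 + 6 + 4 + 3) / 5 = 19/5 = 3.8
  mean(C) = (1 + 3 + 1 + 6 + 4) / 5 = 15/5 = 3

Step 2 — sample covariance S[i,j] = (1/(n-1)) · Σ_k (x_{k,i} - mean_i) · (x_{k,j} - mean_j), with n-1 = 4.
  S[A,A] = ((-2.8)·(-2.8) + (0.2)·(0.2) + (-2.8)·(-2.8) + (2.2)·(2.2) + (3.2)·(3.2)) / 4 = 30.8/4 = 7.7
  S[A,B] = ((-2.8)·(0.2) + (0.2)·(-1.8) + (-2.8)·(2.2) + (2.2)·(0.2) + (3.2)·(-0.8)) / 4 = -9.2/4 = -2.3
  S[A,C] = ((-2.8)·(-2) + (0.2)·(0) + (-2.8)·(-2) + (2.2)·(3) + (3.2)·(1)) / 4 = 21/4 = 5.25
  S[B,B] = ((0.2)·(0.2) + (-1.8)·(-1.8) + (2.2)·(2.2) + (0.2)·(0.2) + (-0.8)·(-0.8)) / 4 = 8.8/4 = 2.2
  S[B,C] = ((0.2)·(-2) + (-1.8)·(0) + (2.2)·(-2) + (0.2)·(3) + (-0.8)·(1)) / 4 = -5/4 = -1.25
  S[C,C] = ((-2)·(-2) + (0)·(0) + (-2)·(-2) + (3)·(3) + (1)·(1)) / 4 = 18/4 = 4.5

S is symmetric (S[j,i] = S[i,j]). Assembling:

S = [[7.7, -2.3, 5.25],
 [-2.3, 2.2, -1.25],
 [5.25, -1.25, 4.5]]


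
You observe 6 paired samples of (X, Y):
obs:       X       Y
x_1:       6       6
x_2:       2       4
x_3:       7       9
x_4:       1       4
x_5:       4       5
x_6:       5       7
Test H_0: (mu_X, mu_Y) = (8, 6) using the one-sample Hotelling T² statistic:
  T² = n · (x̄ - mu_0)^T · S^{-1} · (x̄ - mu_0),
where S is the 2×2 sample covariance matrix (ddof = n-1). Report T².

Step 1 — sample mean vector:
  mean(X) = (6 + 2 + 7 + 1 + 4 + 5) / 6 = 25/6 = 4.1667
  mean(Y) = (6 + 4 + 9 + 4 + 5 + 7) / 6 = 35/6 = 5.8333
  x̄ = (4.1667, 5.8333),  deviation x̄ - mu_0 = (4.1667, 5.8333) - (8, 6) = (-3.8333, -0.1667).

Step 2 — sample covariance matrix, S[i,j] = (1/(n-1)) · Σ_k (x_{k,i} - mean_i) · (x_{k,j} - mean_j), divisor n-1 = 5:
  S[X,X] = ((1.8333)·(1.8333) + (-2.1667)·(-2.1667) + (2.8333)·(2.8333) + (-3.1667)·(-3.1667) + (-0.1667)·(-0.1667) + (0.8333)·(0.8333)) / 5 = 26.8333/5 = 5.3667
  S[X,Y] = ((1.8333)·(0.1667) + (-2.1667)·(-1.8333) + (2.8333)·(3.1667) + (-3.1667)·(-1.8333) + (-0.1667)·(-0.8333) + (0.8333)·(1.1667)) / 5 = 20.1667/5 = 4.0333
  S[Y,Y] = ((0.1667)·(0.1667) + (-1.8333)·(-1.8333) + (3.1667)·(3.1667) + (-1.8333)·(-1.8333) + (-0.8333)·(-0.8333) + (1.1667)·(1.1667)) / 5 = 18.8333/5 = 3.7667
  S = [[5.3667, 4.0333],
 [4.0333, 3.7667]].

Step 3 — invert S. det(S) = 5.3667·3.7667 - (4.0333)² = 3.9467.
  S^{-1} = (1/det) · [[d, -b], [-b, a]] = [[0.9544, -1.022],
 [-1.022, 1.3598]].

Step 4 — quadratic form (x̄ - mu_0)^T · S^{-1} · (x̄ - mu_0):
  S^{-1} · (x̄ - mu_0) = (-3.4882, 3.6909),
  (x̄ - mu_0)^T · [...] = (-3.8333)·(-3.4882) + (-0.1667)·(3.6909) = 12.7562.

Step 5 — scale by n: T² = 6 · 12.7562 = 76.5372.

T² ≈ 76.5372


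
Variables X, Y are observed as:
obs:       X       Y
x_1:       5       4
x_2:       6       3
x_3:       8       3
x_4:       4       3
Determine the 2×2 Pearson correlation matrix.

Step 1 — column means:
  mean(X) = (5 + 6 + 8 + 4) / 4 = 23/4 = 5.75
  mean(Y) = (4 + 3 + 3 + 3) / 4 = 13/4 = 3.25

Step 2 — sample variances and covariances s[i,j] = (1/(n-1)) · Σ_k (x_{k,i} - mean_i) · (x_{k,j} - mean_j), with n-1 = 3:
  s[X,X] = ((-0.75)·(-0.75) + (0.25)·(0.25) + (2.25)·(2.25) + (-1.75)·(-1.75)) / 3 = 8.75/3 = 2.9167
  s[X,Y] = ((-0.75)·(0.75) + (0.25)·(-0.25) + (2.25)·(-0.25) + (-1.75)·(-0.25)) / 3 = -0.75/3 = -0.25
  s[Y,Y] = ((0.75)·(0.75) + (-0.25)·(-0.25) + (-0.25)·(-0.25) + (-0.25)·(-0.25)) / 3 = 0.75/3 = 0.25
  Sample standard deviations s_i = √(s[i,i]):
  s(X) = √(2.9167) = 1.7078
  s(Y) = √(0.25) = 0.5

Step 3 — r_{ij} = s_{ij} / (s_i · s_j):
  r[X,X] = 1 (diagonal).
  r[X,Y] = -0.25 / (1.7078 · 0.5) = -0.25 / 0.8539 = -0.2928
  r[Y,Y] = 1 (diagonal).

R is symmetric with unit diagonal. Assembling:

R = [[1, -0.2928],
 [-0.2928, 1]]


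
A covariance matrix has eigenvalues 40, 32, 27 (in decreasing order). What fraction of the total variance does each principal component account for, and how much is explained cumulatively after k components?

Step 1 — total variance = trace(Sigma) = Σ λ_i = 40 + 32 + 27 = 99.

Step 2 — fraction explained by component i = λ_i / Σ λ:
  PC1: 40/99 = 0.404
  PC2: 32/99 = 0.3232
  PC3: 27/99 = 0.2727

Step 3 — cumulative fraction after k components = (λ_1 + ... + λ_k) / Σ λ:
  k = 1: 40/99 = 0.404
  k = 2: (40 + 32)/99 = 72/99 = 0.7273
  k = 3: (40 + 32 + 27)/99 = 99/99 = 1

Summary (fraction, with percent):

explained: PC1 0.404 (40.4%), PC2 0.3232 (32.32%), PC3 0.2727 (27.27%);  cumulative: 0.404, 0.7273, 1


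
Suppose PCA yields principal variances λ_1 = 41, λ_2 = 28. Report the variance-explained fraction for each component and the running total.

Step 1 — total variance = trace(Sigma) = Σ λ_i = 41 + 28 = 69.

Step 2 — fraction explained by component i = λ_i / Σ λ:
  PC1: 41/69 = 0.5942
  PC2: 28/69 = 0.4058

Step 3 — cumulative fraction after k components = (λ_1 + ... + λ_k) / Σ λ:
  k = 1: 41/69 = 0.5942
  k = 2: (41 + 28)/69 = 69/69 = 1

Summary (fraction, with percent):

explained: PC1 0.5942 (59.42%), PC2 0.4058 (40.58%);  cumulative: 0.5942, 1


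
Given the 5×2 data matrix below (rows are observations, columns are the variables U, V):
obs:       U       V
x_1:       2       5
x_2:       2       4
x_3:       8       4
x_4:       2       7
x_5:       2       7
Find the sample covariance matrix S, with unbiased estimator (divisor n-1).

Step 1 — column means:
  mean(U) = (2 + 2 + 8 + 2 + 2) / 5 = 16/5 = 3.2
  mean(V) = (5 + 4 + 4 + 7 + 7) / 5 = 27/5 = 5.4

Step 2 — sample covariance S[i,j] = (1/(n-1)) · Σ_k (x_{k,i} - mean_i) · (x_{k,j} - mean_j), with n-1 = 4.
  S[U,U] = ((-1.2)·(-1.2) + (-1.2)·(-1.2) + (4.8)·(4.8) + (-1.2)·(-1.2) + (-1.2)·(-1.2)) / 4 = 28.8/4 = 7.2
  S[U,V] = ((-1.2)·(-0.4) + (-1.2)·(-1.4) + (4.8)·(-1.4) + (-1.2)·(1.6) + (-1.2)·(1.6)) / 4 = -8.4/4 = -2.1
  S[V,V] = ((-0.4)·(-0.4) + (-1.4)·(-1.4) + (-1.4)·(-1.4) + (1.6)·(1.6) + (1.6)·(1.6)) / 4 = 9.2/4 = 2.3

S is symmetric (S[j,i] = S[i,j]). Assembling:

S = [[7.2, -2.1],
 [-2.1, 2.3]]


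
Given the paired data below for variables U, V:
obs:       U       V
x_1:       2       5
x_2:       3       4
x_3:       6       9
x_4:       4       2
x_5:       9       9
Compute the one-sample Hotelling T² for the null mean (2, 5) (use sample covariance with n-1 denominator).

Step 1 — sample mean vector:
  mean(U) = (2 + 3 + 6 + 4 + 9) / 5 = 24/5 = 4.8
  mean(V) = (5 + 4 + 9 + 2 + 9) / 5 = 29/5 = 5.8
  x̄ = (4.8, 5.8),  deviation x̄ - mu_0 = (4.8, 5.8) - (2, 5) = (2.8, 0.8).

Step 2 — sample covariance matrix, S[i,j] = (1/(n-1)) · Σ_k (x_{k,i} - mean_i) · (x_{k,j} - mean_j), divisor n-1 = 4:
  S[U,U] = ((-2.8)·(-2.8) + (-1.8)·(-1.8) + (1.2)·(1.2) + (-0.8)·(-0.8) + (4.2)·(4.2)) / 4 = 30.8/4 = 7.7
  S[U,V] = ((-2.8)·(-0.8) + (-1.8)·(-1.8) + (1.2)·(3.2) + (-0.8)·(-3.8) + (4.2)·(3.2)) / 4 = 25.8/4 = 6.45
  S[V,V] = ((-0.8)·(-0.8) + (-1.8)·(-1.8) + (3.2)·(3.2) + (-3.8)·(-3.8) + (3.2)·(3.2)) / 4 = 38.8/4 = 9.7
  S = [[7.7, 6.45],
 [6.45, 9.7]].

Step 3 — invert S. det(S) = 7.7·9.7 - (6.45)² = 33.0875.
  S^{-1} = (1/det) · [[d, -b], [-b, a]] = [[0.2932, -0.1949],
 [-0.1949, 0.2327]].

Step 4 — quadratic form (x̄ - mu_0)^T · S^{-1} · (x̄ - mu_0):
  S^{-1} · (x̄ - mu_0) = (0.6649, -0.3597),
  (x̄ - mu_0)^T · [...] = (2.8)·(0.6649) + (0.8)·(-0.3597) = 1.574.

Step 5 — scale by n: T² = 5 · 1.574 = 7.87.

T² ≈ 7.87


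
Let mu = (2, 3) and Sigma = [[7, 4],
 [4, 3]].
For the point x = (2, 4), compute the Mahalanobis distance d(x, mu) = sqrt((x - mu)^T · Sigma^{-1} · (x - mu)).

Step 1 — centre the observation: (x - mu) = (0, 1).

Step 2 — invert Sigma. det(Sigma) = 7·3 - (4)² = 5.
  Sigma^{-1} = (1/det) · [[d, -b], [-b, a]] = [[0.6, -0.8],
 [-0.8, 1.4]].

Step 3 — form the quadratic (x - mu)^T · Sigma^{-1} · (x - mu):
  Sigma^{-1} · (x - mu) = (-0.8, 1.4).
  (x - mu)^T · [Sigma^{-1} · (x - mu)] = (0)·(-0.8) + (1)·(1.4) = 1.4.

Step 4 — take square root: d = √(1.4) ≈ 1.1832.

d(x, mu) = √(1.4) ≈ 1.1832


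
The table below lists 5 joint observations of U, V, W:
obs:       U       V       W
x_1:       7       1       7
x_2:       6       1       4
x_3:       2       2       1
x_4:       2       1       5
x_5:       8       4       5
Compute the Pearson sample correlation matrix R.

Step 1 — column means:
  mean(U) = (7 + 6 + 2 + 2 + 8) / 5 = 25/5 = 5
  mean(V) = (1 + 1 + 2 + 1 + 4) / 5 = 9/5 = 1.8
  mean(W) = (7 + 4 + 1 + 5 + 5) / 5 = 22/5 = 4.4

Step 2 — sample variances and covariances s[i,j] = (1/(n-1)) · Σ_k (x_{k,i} - mean_i) · (x_{k,j} - mean_j), with n-1 = 4:
  s[U,U] = ((2)·(2) + (1)·(1) + (-3)·(-3) + (-3)·(-3) + (3)·(3)) / 4 = 32/4 = 8
  s[U,V] = ((2)·(-0.8) + (1)·(-0.8) + (-3)·(0.2) + (-3)·(-0.8) + (3)·(2.2)) / 4 = 6/4 = 1.5
  s[U,W] = ((2)·(2.6) + (1)·(-0.4) + (-3)·(-3.4) + (-3)·(0.6) + (3)·(0.6)) / 4 = 15/4 = 3.75
  s[V,V] = ((-0.8)·(-0.8) + (-0.8)·(-0.8) + (0.2)·(0.2) + (-0.8)·(-0.8) + (2.2)·(2.2)) / 4 = 6.8/4 = 1.7
  s[V,W] = ((-0.8)·(2.6) + (-0.8)·(-0.4) + (0.2)·(-3.4) + (-0.8)·(0.6) + (2.2)·(0.6)) / 4 = -1.6/4 = -0.4
  s[W,W] = ((2.6)·(2.6) + (-0.4)·(-0.4) + (-3.4)·(-3.4) + (0.6)·(0.6) + (0.6)·(0.6)) / 4 = 19.2/4 = 4.8
  Sample standard deviations s_i = √(s[i,i]):
  s(U) = √(8) = 2.8284
  s(V) = √(1.7) = 1.3038
  s(W) = √(4.8) = 2.1909

Step 3 — r_{ij} = s_{ij} / (s_i · s_j):
  r[U,U] = 1 (diagonal).
  r[U,V] = 1.5 / (2.8284 · 1.3038) = 1.5 / 3.6878 = 0.4067
  r[U,W] = 3.75 / (2.8284 · 2.1909) = 3.75 / 6.1968 = 0.6052
  r[V,V] = 1 (diagonal).
  r[V,W] = -0.4 / (1.3038 · 2.1909) = -0.4 / 2.8566 = -0.14
  r[W,W] = 1 (diagonal).

R is symmetric with unit diagonal. Assembling:

R = [[1, 0.4067, 0.6052],
 [0.4067, 1, -0.14],
 [0.6052, -0.14, 1]]


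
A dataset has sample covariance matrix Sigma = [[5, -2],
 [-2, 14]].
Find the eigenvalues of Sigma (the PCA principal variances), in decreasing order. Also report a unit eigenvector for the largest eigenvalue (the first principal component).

Step 1 — characteristic polynomial of 2×2 Sigma:
  det(Sigma - λI) = λ² - trace · λ + det = 0.
  trace = 5 + 14 = 19, det = 5·14 - (-2)² = 66.
Step 2 — discriminant:
  Δ = trace² - 4·det = 361 - 264 = 97.
Step 3 — eigenvalues:
  λ = (trace ± √Δ)/2 = (19 ± 9.8489)/2,
  λ_1 = 14.4244,  λ_2 = 4.5756.

Step 4 — unit eigenvector for λ_1: solve (Sigma - λ_1 I)v = 0. First row:
  (5 - 14.4244)·v_x + (-2)·v_y = 0, i.e. (-9.4244)·v_x + (-2)·v_y = 0,
  so v ∝ (b, λ_1 - a) = (-2, 9.4244); multiply by -1 so the first entry is positive: u = (2, -9.4244).
  ||u|| = √((2)² + (-9.4244)²) = √(92.8199) ≈ 9.6343,
  v_1 = u/||u|| ≈ (0.2076, -0.9782) (||v_1|| = 1).

λ_1 = 14.4244,  λ_2 = 4.5756;  v_1 ≈ (0.2076, -0.9782)


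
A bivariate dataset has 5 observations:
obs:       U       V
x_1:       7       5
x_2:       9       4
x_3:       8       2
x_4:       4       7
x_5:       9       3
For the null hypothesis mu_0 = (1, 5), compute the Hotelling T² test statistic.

Step 1 — sample mean vector:
  mean(U) = (7 + 9 + 8 + 4 + 9) / 5 = 37/5 = 7.4
  mean(V) = (5 + 4 + 2 + 7 + 3) / 5 = 21/5 = 4.2
  x̄ = (7.4, 4.2),  deviation x̄ - mu_0 = (7.4, 4.2) - (1, 5) = (6.4, -0.8).

Step 2 — sample covariance matrix, S[i,j] = (1/(n-1)) · Σ_k (x_{k,i} - mean_i) · (x_{k,j} - mean_j), divisor n-1 = 4:
  S[U,U] = ((-0.4)·(-0.4) + (1.6)·(1.6) + (0.6)·(0.6) + (-3.4)·(-3.4) + (1.6)·(1.6)) / 4 = 17.2/4 = 4.3
  S[U,V] = ((-0.4)·(0.8) + (1.6)·(-0.2) + (0.6)·(-2.2) + (-3.4)·(2.8) + (1.6)·(-1.2)) / 4 = -13.4/4 = -3.35
  S[V,V] = ((0.8)·(0.8) + (-0.2)·(-0.2) + (-2.2)·(-2.2) + (2.8)·(2.8) + (-1.2)·(-1.2)) / 4 = 14.8/4 = 3.7
  S = [[4.3, -3.35],
 [-3.35, 3.7]].

Step 3 — invert S. det(S) = 4.3·3.7 - (-3.35)² = 4.6875.
  S^{-1} = (1/det) · [[d, -b], [-b, a]] = [[0.7893, 0.7147],
 [0.7147, 0.9173]].

Step 4 — quadratic form (x̄ - mu_0)^T · S^{-1} · (x̄ - mu_0):
  S^{-1} · (x̄ - mu_0) = (4.48, 3.84),
  (x̄ - mu_0)^T · [...] = (6.4)·(4.48) + (-0.8)·(3.84) = 25.6.

Step 5 — scale by n: T² = 5 · 25.6 = 128.

T² ≈ 128


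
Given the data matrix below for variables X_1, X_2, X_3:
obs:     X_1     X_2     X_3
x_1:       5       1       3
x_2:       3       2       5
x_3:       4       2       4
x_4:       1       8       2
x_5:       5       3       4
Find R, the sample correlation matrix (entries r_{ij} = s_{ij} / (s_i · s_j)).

Step 1 — column means:
  mean(X_1) = (5 + 3 + 4 + 1 + 5) / 5 = 18/5 = 3.6
  mean(X_2) = (1 + 2 + 2 + 8 + 3) / 5 = 16/5 = 3.2
  mean(X_3) = (3 + 5 + 4 + 2 + 4) / 5 = 18/5 = 3.6

Step 2 — sample variances and covariances s[i,j] = (1/(n-1)) · Σ_k (x_{k,i} - mean_i) · (x_{k,j} - mean_j), with n-1 = 4:
  s[X_1,X_1] = ((1.4)·(1.4) + (-0.6)·(-0.6) + (0.4)·(0.4) + (-2.6)·(-2.6) + (1.4)·(1.4)) / 4 = 11.2/4 = 2.8
  s[X_1,X_2] = ((1.4)·(-2.2) + (-0.6)·(-1.2) + (0.4)·(-1.2) + (-2.6)·(4.8) + (1.4)·(-0.2)) / 4 = -15.6/4 = -3.9
  s[X_1,X_3] = ((1.4)·(-0.6) + (-0.6)·(1.4) + (0.4)·(0.4) + (-2.6)·(-1.6) + (1.4)·(0.4)) / 4 = 3.2/4 = 0.8
  s[X_2,X_2] = ((-2.2)·(-2.2) + (-1.2)·(-1.2) + (-1.2)·(-1.2) + (4.8)·(4.8) + (-0.2)·(-0.2)) / 4 = 30.8/4 = 7.7
  s[X_2,X_3] = ((-2.2)·(-0.6) + (-1.2)·(1.4) + (-1.2)·(0.4) + (4.8)·(-1.6) + (-0.2)·(0.4)) / 4 = -8.6/4 = -2.15
  s[X_3,X_3] = ((-0.6)·(-0.6) + (1.4)·(1.4) + (0.4)·(0.4) + (-1.6)·(-1.6) + (0.4)·(0.4)) / 4 = 5.2/4 = 1.3
  Sample standard deviations s_i = √(s[i,i]):
  s(X_1) = √(2.8) = 1.6733
  s(X_2) = √(7.7) = 2.7749
  s(X_3) = √(1.3) = 1.1402

Step 3 — r_{ij} = s_{ij} / (s_i · s_j):
  r[X_1,X_1] = 1 (diagonal).
  r[X_1,X_2] = -3.9 / (1.6733 · 2.7749) = -3.9 / 4.6433 = -0.8399
  r[X_1,X_3] = 0.8 / (1.6733 · 1.1402) = 0.8 / 1.9079 = 0.4193
  r[X_2,X_2] = 1 (diagonal).
  r[X_2,X_3] = -2.15 / (2.7749 · 1.1402) = -2.15 / 3.1639 = -0.6796
  r[X_3,X_3] = 1 (diagonal).

R is symmetric with unit diagonal. Assembling:

R = [[1, -0.8399, 0.4193],
 [-0.8399, 1, -0.6796],
 [0.4193, -0.6796, 1]]


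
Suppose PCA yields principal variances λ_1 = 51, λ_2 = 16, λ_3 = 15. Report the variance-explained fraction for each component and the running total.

Step 1 — total variance = trace(Sigma) = Σ λ_i = 51 + 16 + 15 = 82.

Step 2 — fraction explained by component i = λ_i / Σ λ:
  PC1: 51/82 = 0.622
  PC2: 16/82 = 0.1951
  PC3: 15/82 = 0.1829

Step 3 — cumulative fraction after k components = (λ_1 + ... + λ_k) / Σ λ:
  k = 1: 51/82 = 0.622
  k = 2: (51 + 16)/82 = 67/82 = 0.8171
  k = 3: (51 + 16 + 15)/82 = 82/82 = 1

Summary (fraction, with percent):

explained: PC1 0.622 (62.2%), PC2 0.1951 (19.51%), PC3 0.1829 (18.29%);  cumulative: 0.622, 0.8171, 1


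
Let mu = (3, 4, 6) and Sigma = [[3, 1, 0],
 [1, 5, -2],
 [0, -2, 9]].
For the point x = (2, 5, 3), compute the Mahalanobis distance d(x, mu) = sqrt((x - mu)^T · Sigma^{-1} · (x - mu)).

Step 1 — centre the observation: (x - mu) = (-1, 1, -3).

Step 2 — invert Sigma (cofactor / det for 3×3, or solve directly):
  Sigma^{-1} = [[0.3596, -0.0789, -0.0175],
 [-0.0789, 0.2368, 0.0526],
 [-0.0175, 0.0526, 0.1228]].

Step 3 — form the quadratic (x - mu)^T · Sigma^{-1} · (x - mu):
  Sigma^{-1} · (x - mu) = (-0.386, 0.1579, -0.2982).
  (x - mu)^T · [Sigma^{-1} · (x - mu)] = (-1)·(-0.386) + (1)·(0.1579) + (-3)·(-0.2982) = 1.4386.

Step 4 — take square root: d = √(1.4386) ≈ 1.1994.

d(x, mu) = √(1.4386) ≈ 1.1994


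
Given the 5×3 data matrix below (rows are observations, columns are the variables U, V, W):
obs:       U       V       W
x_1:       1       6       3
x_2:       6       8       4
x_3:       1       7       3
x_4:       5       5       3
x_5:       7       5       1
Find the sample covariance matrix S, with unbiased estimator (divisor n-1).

Step 1 — column means:
  mean(U) = (1 + 6 + 1 + 5 + 7) / 5 = 20/5 = 4
  mean(V) = (6 + 8 + 7 + 5 + 5) / 5 = 31/5 = 6.2
  mean(W) = (3 + 4 + 3 + 3 + 1) / 5 = 14/5 = 2.8

Step 2 — sample covariance S[i,j] = (1/(n-1)) · Σ_k (x_{k,i} - mean_i) · (x_{k,j} - mean_j), with n-1 = 4.
  S[U,U] = ((-3)·(-3) + (2)·(2) + (-3)·(-3) + (1)·(1) + (3)·(3)) / 4 = 32/4 = 8
  S[U,V] = ((-3)·(-0.2) + (2)·(1.8) + (-3)·(0.8) + (1)·(-1.2) + (3)·(-1.2)) / 4 = -3/4 = -0.75
  S[U,W] = ((-3)·(0.2) + (2)·(1.2) + (-3)·(0.2) + (1)·(0.2) + (3)·(-1.8)) / 4 = -4/4 = -1
  S[V,V] = ((-0.2)·(-0.2) + (1.8)·(1.8) + (0.8)·(0.8) + (-1.2)·(-1.2) + (-1.2)·(-1.2)) / 4 = 6.8/4 = 1.7
  S[V,W] = ((-0.2)·(0.2) + (1.8)·(1.2) + (0.8)·(0.2) + (-1.2)·(0.2) + (-1.2)·(-1.8)) / 4 = 4.2/4 = 1.05
  S[W,W] = ((0.2)·(0.2) + (1.2)·(1.2) + (0.2)·(0.2) + (0.2)·(0.2) + (-1.8)·(-1.8)) / 4 = 4.8/4 = 1.2

S is symmetric (S[j,i] = S[i,j]). Assembling:

S = [[8, -0.75, -1],
 [-0.75, 1.7, 1.05],
 [-1, 1.05, 1.2]]


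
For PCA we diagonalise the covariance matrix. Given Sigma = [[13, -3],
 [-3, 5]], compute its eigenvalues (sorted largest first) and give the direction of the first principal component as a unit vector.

Step 1 — characteristic polynomial of 2×2 Sigma:
  det(Sigma - λI) = λ² - trace · λ + det = 0.
  trace = 13 + 5 = 18, det = 13·5 - (-3)² = 56.
Step 2 — discriminant:
  Δ = trace² - 4·det = 324 - 224 = 100.
Step 3 — eigenvalues:
  λ = (trace ± √Δ)/2 = (18 ± 10)/2,
  λ_1 = 14,  λ_2 = 4.

Step 4 — unit eigenvector for λ_1: solve (Sigma - λ_1 I)v = 0. First row:
  (13 - 14)·v_x + (-3)·v_y = 0, i.e. (-1)·v_x + (-3)·v_y = 0,
  so v ∝ (b, λ_1 - a) = (-3, 1); multiply by -1 so the first entry is positive: u = (3, -1).
  ||u|| = √((3)² + (-1)²) = √(10) ≈ 3.1623,
  v_1 = u/||u|| ≈ (0.9487, -0.3162) (||v_1|| = 1).

λ_1 = 14,  λ_2 = 4;  v_1 ≈ (0.9487, -0.3162)


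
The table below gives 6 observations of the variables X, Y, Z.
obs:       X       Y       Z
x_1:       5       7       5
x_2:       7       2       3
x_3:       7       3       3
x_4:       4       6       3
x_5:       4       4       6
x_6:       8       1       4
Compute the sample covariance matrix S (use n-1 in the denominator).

Step 1 — column means:
  mean(X) = (5 + 7 + 7 + 4 + 4 + 8) / 6 = 35/6 = 5.8333
  mean(Y) = (7 + 2 + 3 + 6 + 4 + 1) / 6 = 23/6 = 3.8333
  mean(Z) = (5 + 3 + 3 + 3 + 6 + 4) / 6 = 24/6 = 4

Step 2 — sample covariance S[i,j] = (1/(n-1)) · Σ_k (x_{k,i} - mean_i) · (x_{k,j} - mean_j), with n-1 = 5.
  S[X,X] = ((-0.8333)·(-0.8333) + (1.1667)·(1.1667) + (1.1667)·(1.1667) + (-1.8333)·(-1.8333) + (-1.8333)·(-1.8333) + (2.1667)·(2.1667)) / 5 = 14.8333/5 = 2.9667
  S[X,Y] = ((-0.8333)·(3.1667) + (1.1667)·(-1.8333) + (1.1667)·(-0.8333) + (-1.8333)·(2.1667) + (-1.8333)·(0.1667) + (2.1667)·(-2.8333)) / 5 = -16.1667/5 = -3.2333
  S[X,Z] = ((-0.8333)·(1) + (1.1667)·(-1) + (1.1667)·(-1) + (-1.8333)·(-1) + (-1.8333)·(2) + (2.1667)·(0)) / 5 = -5/5 = -1
  S[Y,Y] = ((3.1667)·(3.1667) + (-1.8333)·(-1.8333) + (-0.8333)·(-0.8333) + (2.1667)·(2.1667) + (0.1667)·(0.1667) + (-2.8333)·(-2.8333)) / 5 = 26.8333/5 = 5.3667
  S[Y,Z] = ((3.1667)·(1) + (-1.8333)·(-1) + (-0.8333)·(-1) + (2.1667)·(-1) + (0.1667)·(2) + (-2.8333)·(0)) / 5 = 4/5 = 0.8
  S[Z,Z] = ((1)·(1) + (-1)·(-1) + (-1)·(-1) + (-1)·(-1) + (2)·(2) + (0)·(0)) / 5 = 8/5 = 1.6

S is symmetric (S[j,i] = S[i,j]). Assembling:

S = [[2.9667, -3.2333, -1],
 [-3.2333, 5.3667, 0.8],
 [-1, 0.8, 1.6]]


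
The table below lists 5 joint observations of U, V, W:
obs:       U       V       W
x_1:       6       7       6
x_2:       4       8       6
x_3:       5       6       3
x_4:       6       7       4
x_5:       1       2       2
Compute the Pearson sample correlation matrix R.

Step 1 — column means:
  mean(U) = (6 + 4 + 5 + 6 + 1) / 5 = 22/5 = 4.4
  mean(V) = (7 + 8 + 6 + 7 + 2) / 5 = 30/5 = 6
  mean(W) = (6 + 6 + 3 + 4 + 2) / 5 = 21/5 = 4.2

Step 2 — sample variances and covariances s[i,j] = (1/(n-1)) · Σ_k (x_{k,i} - mean_i) · (x_{k,j} - mean_j), with n-1 = 4:
  s[U,U] = ((1.6)·(1.6) + (-0.4)·(-0.4) + (0.6)·(0.6) + (1.6)·(1.6) + (-3.4)·(-3.4)) / 4 = 17.2/4 = 4.3
  s[U,V] = ((1.6)·(1) + (-0.4)·(2) + (0.6)·(0) + (1.6)·(1) + (-3.4)·(-4)) / 4 = 16/4 = 4
  s[U,W] = ((1.6)·(1.8) + (-0.4)·(1.8) + (0.6)·(-1.2) + (1.6)·(-0.2) + (-3.4)·(-2.2)) / 4 = 8.6/4 = 2.15
  s[V,V] = ((1)·(1) + (2)·(2) + (0)·(0) + (1)·(1) + (-4)·(-4)) / 4 = 22/4 = 5.5
  s[V,W] = ((1)·(1.8) + (2)·(1.8) + (0)·(-1.2) + (1)·(-0.2) + (-4)·(-2.2)) / 4 = 14/4 = 3.5
  s[W,W] = ((1.8)·(1.8) + (1.8)·(1.8) + (-1.2)·(-1.2) + (-0.2)·(-0.2) + (-2.2)·(-2.2)) / 4 = 12.8/4 = 3.2
  Sample standard deviations s_i = √(s[i,i]):
  s(U) = √(4.3) = 2.0736
  s(V) = √(5.5) = 2.3452
  s(W) = √(3.2) = 1.7889

Step 3 — r_{ij} = s_{ij} / (s_i · s_j):
  r[U,U] = 1 (diagonal).
  r[U,V] = 4 / (2.0736 · 2.3452) = 4 / 4.8631 = 0.8225
  r[U,W] = 2.15 / (2.0736 · 1.7889) = 2.15 / 3.7094 = 0.5796
  r[V,V] = 1 (diagonal).
  r[V,W] = 3.5 / (2.3452 · 1.7889) = 3.5 / 4.1952 = 0.8343
  r[W,W] = 1 (diagonal).

R is symmetric with unit diagonal. Assembling:

R = [[1, 0.8225, 0.5796],
 [0.8225, 1, 0.8343],
 [0.5796, 0.8343, 1]]
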